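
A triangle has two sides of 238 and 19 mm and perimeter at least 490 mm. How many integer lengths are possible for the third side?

Triangle inequality: 219 < x < 257. Perimeter ≥ 490 gives x ≥ 490 − 238 − 19 = 233.
So 233 ≤ x < 257; integers 233 through 256: 24 values.

24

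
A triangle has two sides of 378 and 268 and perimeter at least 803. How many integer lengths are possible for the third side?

489

Triangle inequality: 110 < x < 646. Perimeter ≥ 803 gives x ≥ 803 − 378 − 268 = 157.
So 157 ≤ x < 646; integers 157 through 645: 489 values.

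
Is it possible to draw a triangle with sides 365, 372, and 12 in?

The longest side is 372, and the other two sum to 377.
Since 377 > 372, the triangle inequality holds.

Yes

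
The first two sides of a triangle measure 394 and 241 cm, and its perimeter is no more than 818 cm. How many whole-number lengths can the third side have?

Triangle inequality: 153 < x < 635. Perimeter ≤ 818 gives x ≤ 818 − 394 − 241 = 183.
So 153 < x ≤ 183; integers 154 through 183: 30 values.

30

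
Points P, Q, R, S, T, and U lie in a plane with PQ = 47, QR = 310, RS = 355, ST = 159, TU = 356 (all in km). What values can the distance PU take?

The maximum is all hops collinear in one direction: 47 + 310 + 355 + 159 + 356 = 1227.
The longest hop is 356; the others sum to 871. Since 356 ≤ 871, the path can fold back on itself completely, so the minimum distance is 0.

0 ≤ PU ≤ 1227 km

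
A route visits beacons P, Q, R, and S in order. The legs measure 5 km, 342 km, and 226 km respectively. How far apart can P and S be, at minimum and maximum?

The maximum is all hops collinear in one direction: 5 + 342 + 226 = 573.
The longest hop is 342; the others sum to 231. Folding the others back against it leaves at least 342 − 231 = 111.

111 ≤ PS ≤ 573 km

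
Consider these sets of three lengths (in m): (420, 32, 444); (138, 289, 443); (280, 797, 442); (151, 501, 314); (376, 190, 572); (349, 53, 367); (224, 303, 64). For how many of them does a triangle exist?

2

(32,420,444): 32+420 > 444 → valid
(138,289,443): 138+289 ≤ 443 → not valid
(280,442,797): 280+442 ≤ 797 → not valid
(151,314,501): 151+314 ≤ 501 → not valid
(190,376,572): 190+376 ≤ 572 → not valid
(53,349,367): 53+349 > 367 → valid
(64,224,303): 64+224 ≤ 303 → not valid
2 of the 7 triples form a triangle.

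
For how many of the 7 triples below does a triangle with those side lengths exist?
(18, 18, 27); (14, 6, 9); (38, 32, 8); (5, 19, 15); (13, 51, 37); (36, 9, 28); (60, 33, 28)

6

(18,18,27): 18+18 > 27 → valid
(6,9,14): 6+9 > 14 → valid
(8,32,38): 8+32 > 38 → valid
(5,15,19): 5+15 > 19 → valid
(13,37,51): 13+37 ≤ 51 → not valid
(9,28,36): 9+28 > 36 → valid
(28,33,60): 28+33 > 60 → valid
6 of the 7 triples form a triangle.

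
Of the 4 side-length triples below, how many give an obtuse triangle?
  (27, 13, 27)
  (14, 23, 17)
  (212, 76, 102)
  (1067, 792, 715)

1

(27,13,27): 13²+27² = 898 > 729 = 27² → acute
(14,23,17): 14²+17² = 485 < 529 = 23² → obtuse
(212,76,102): 76+102 ≤ 212, not a triangle
(1067,792,715): 715²+792² = 1138489 = 1067² → right
1 of the 4 is obtuse.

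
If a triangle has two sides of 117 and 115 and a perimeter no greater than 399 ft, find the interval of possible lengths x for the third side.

2 < x ≤ 167

Triangle inequality alone gives 2 < x < 232.
The perimeter condition gives x ≤ 399 − 117 − 115 = 167.
Intersecting the two: 2 < x ≤ 167.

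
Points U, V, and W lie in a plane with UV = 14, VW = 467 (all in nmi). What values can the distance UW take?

By the triangle inequality, |14 − 467| ≤ UW ≤ 14 + 467.

453 ≤ UW ≤ 481 nmi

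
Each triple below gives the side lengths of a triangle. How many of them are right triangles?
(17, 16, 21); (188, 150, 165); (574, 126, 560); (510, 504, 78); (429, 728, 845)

(17,16,21): 16²+17² = 545 > 441 = 21² → acute
(188,150,165): 150²+165² = 49725 > 35344 = 188² → acute
(574,126,560): 126²+560² = 329476 = 574² → right
(510,504,78): 78²+504² = 260100 = 510² → right
(429,728,845): 429²+728² = 714025 = 845² → right
3 of the 5 are right.

3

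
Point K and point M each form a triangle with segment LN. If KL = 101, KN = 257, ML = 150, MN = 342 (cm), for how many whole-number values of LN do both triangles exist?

165

From triangle KLN: 156 < LN < 358.
From triangle MLN: 192 < LN < 492.
Intersection: 192 < LN < 358, so integers 193 through 357: 165 values.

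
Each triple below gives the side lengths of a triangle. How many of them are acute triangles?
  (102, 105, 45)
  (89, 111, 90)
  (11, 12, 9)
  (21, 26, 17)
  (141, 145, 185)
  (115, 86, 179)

5

(102,105,45): 45²+102² = 12429 > 11025 = 105² → acute
(89,111,90): 89²+90² = 16021 > 12321 = 111² → acute
(11,12,9): 9²+11² = 202 > 144 = 12² → acute
(21,26,17): 17²+21² = 730 > 676 = 26² → acute
(141,145,185): 141²+145² = 40906 > 34225 = 185² → acute
(115,86,179): 86²+115² = 20621 < 32041 = 179² → obtuse
5 of the 6 are acute.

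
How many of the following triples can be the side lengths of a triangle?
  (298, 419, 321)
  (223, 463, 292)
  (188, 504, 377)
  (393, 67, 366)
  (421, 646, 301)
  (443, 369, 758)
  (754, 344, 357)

(298,321,419): 298+321 > 419 → valid
(223,292,463): 223+292 > 463 → valid
(188,377,504): 188+377 > 504 → valid
(67,366,393): 67+366 > 393 → valid
(301,421,646): 301+421 > 646 → valid
(369,443,758): 369+443 > 758 → valid
(344,357,754): 344+357 ≤ 754 → not valid
6 of the 7 triples form a triangle.

6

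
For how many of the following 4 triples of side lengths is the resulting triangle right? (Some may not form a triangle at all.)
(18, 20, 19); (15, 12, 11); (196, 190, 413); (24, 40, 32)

(18,20,19): 18²+19² = 685 > 400 = 20² → acute
(15,12,11): 11²+12² = 265 > 225 = 15² → acute
(196,190,413): 190+196 ≤ 413, not a triangle
(24,40,32): 24²+32² = 1600 = 40² → right
1 of the 4 is right.

1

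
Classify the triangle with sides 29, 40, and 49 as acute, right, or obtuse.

Compare the square of the longest side to the sum of squares of the other two: 29² + 40² = 2441 > 2401 = 49².

acute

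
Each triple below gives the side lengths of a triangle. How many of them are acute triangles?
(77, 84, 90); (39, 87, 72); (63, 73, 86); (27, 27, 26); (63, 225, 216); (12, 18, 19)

(77,84,90): 77²+84² = 12985 > 8100 = 90² → acute
(39,87,72): 39²+72² = 6705 < 7569 = 87² → obtuse
(63,73,86): 63²+73² = 9298 > 7396 = 86² → acute
(27,27,26): 26²+27² = 1405 > 729 = 27² → acute
(63,225,216): 63²+216² = 50625 = 225² → right
(12,18,19): 12²+18² = 468 > 361 = 19² → acute
4 of the 6 are acute.

4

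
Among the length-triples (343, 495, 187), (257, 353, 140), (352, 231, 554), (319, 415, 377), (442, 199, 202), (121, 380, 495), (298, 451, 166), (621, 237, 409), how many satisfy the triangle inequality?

7

(187,343,495): 187+343 > 495 → valid
(140,257,353): 140+257 > 353 → valid
(231,352,554): 231+352 > 554 → valid
(319,377,415): 319+377 > 415 → valid
(199,202,442): 199+202 ≤ 442 → not valid
(121,380,495): 121+380 > 495 → valid
(166,298,451): 166+298 > 451 → valid
(237,409,621): 237+409 > 621 → valid
7 of the 8 triples form a triangle.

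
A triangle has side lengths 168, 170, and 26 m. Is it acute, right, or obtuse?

right

Compare the square of the longest side to the sum of squares of the other two: 26² + 168² = 28900 = 170².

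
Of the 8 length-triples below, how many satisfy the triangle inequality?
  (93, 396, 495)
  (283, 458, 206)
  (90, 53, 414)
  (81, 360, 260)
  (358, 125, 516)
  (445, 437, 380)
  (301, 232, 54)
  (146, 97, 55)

(93,396,495): 93+396 ≤ 495 → not valid
(206,283,458): 206+283 > 458 → valid
(53,90,414): 53+90 ≤ 414 → not valid
(81,260,360): 81+260 ≤ 360 → not valid
(125,358,516): 125+358 ≤ 516 → not valid
(380,437,445): 380+437 > 445 → valid
(54,232,301): 54+232 ≤ 301 → not valid
(55,97,146): 55+97 > 146 → valid
3 of the 8 triples form a triangle.

3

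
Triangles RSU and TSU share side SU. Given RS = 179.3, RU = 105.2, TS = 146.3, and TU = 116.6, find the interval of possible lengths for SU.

From triangle RSU: |179.3 − 105.2| < SU < 179.3 + 105.2, i.e. 74.1 < SU < 284.5.
From triangle TSU: 29.7 < SU < 262.9.
Both must hold, so SU lies in the intersection.

74.1 < SU < 262.9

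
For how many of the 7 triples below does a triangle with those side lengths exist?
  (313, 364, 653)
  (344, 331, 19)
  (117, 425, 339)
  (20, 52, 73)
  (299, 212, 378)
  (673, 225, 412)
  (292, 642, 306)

(313,364,653): 313+364 > 653 → valid
(19,331,344): 19+331 > 344 → valid
(117,339,425): 117+339 > 425 → valid
(20,52,73): 20+52 ≤ 73 → not valid
(212,299,378): 212+299 > 378 → valid
(225,412,673): 225+412 ≤ 673 → not valid
(292,306,642): 292+306 ≤ 642 → not valid
4 of the 7 triples form a triangle.

4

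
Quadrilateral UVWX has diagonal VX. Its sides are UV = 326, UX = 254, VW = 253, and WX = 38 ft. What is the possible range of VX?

From triangle UVX: |326 − 254| < VX < 326 + 254, i.e. 72 < VX < 580.
From triangle WVX: 215 < VX < 291.
Both must hold, so VX lies in the intersection.

215 < VX < 291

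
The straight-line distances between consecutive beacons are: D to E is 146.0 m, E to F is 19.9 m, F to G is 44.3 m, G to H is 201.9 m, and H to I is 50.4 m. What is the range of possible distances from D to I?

0 ≤ DI ≤ 462.5 m

The maximum is all hops collinear in one direction: 146.0 + 19.9 + 44.3 + 201.9 + 50.4 = 462.5.
The longest hop is 201.9; the others sum to 260.6. Since 201.9 ≤ 260.6, the path can fold back on itself completely, so the minimum distance is 0.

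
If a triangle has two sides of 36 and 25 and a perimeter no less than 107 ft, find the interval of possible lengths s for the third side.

Triangle inequality alone gives 11 < s < 61.
The perimeter condition gives s ≥ 107 − 36 − 25 = 46.
Intersecting the two: 46 ≤ s < 61.

46 ≤ s < 61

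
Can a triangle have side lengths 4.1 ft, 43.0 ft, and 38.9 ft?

The two shorter sides sum to 43.0, exactly equal to the longest side 43.0.
That gives only a degenerate (flat) triangle — the inequality must be strict.

No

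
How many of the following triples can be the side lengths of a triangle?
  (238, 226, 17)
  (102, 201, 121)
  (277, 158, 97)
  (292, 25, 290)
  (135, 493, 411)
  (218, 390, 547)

5

(17,226,238): 17+226 > 238 → valid
(102,121,201): 102+121 > 201 → valid
(97,158,277): 97+158 ≤ 277 → not valid
(25,290,292): 25+290 > 292 → valid
(135,411,493): 135+411 > 493 → valid
(218,390,547): 218+390 > 547 → valid
5 of the 6 triples form a triangle.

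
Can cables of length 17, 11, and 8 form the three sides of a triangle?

The longest side is 17, and the other two sum to 19.
Since 19 > 17, the triangle inequality holds.

Yes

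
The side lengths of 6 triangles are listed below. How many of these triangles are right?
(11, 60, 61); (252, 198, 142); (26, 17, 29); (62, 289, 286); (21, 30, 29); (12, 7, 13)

1

(11,60,61): 11²+60² = 3721 = 61² → right
(252,198,142): 142²+198² = 59368 < 63504 = 252² → obtuse
(26,17,29): 17²+26² = 965 > 841 = 29² → acute
(62,289,286): 62²+286² = 85640 > 83521 = 289² → acute
(21,30,29): 21²+29² = 1282 > 900 = 30² → acute
(12,7,13): 7²+12² = 193 > 169 = 13² → acute
1 of the 6 is right.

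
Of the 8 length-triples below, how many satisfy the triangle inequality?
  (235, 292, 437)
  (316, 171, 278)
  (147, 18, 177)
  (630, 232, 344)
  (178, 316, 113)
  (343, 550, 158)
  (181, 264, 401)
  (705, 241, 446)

(235,292,437): 235+292 > 437 → valid
(171,278,316): 171+278 > 316 → valid
(18,147,177): 18+147 ≤ 177 → not valid
(232,344,630): 232+344 ≤ 630 → not valid
(113,178,316): 113+178 ≤ 316 → not valid
(158,343,550): 158+343 ≤ 550 → not valid
(181,264,401): 181+264 > 401 → valid
(241,446,705): 241+446 ≤ 705 → not valid
3 of the 8 triples form a triangle.

3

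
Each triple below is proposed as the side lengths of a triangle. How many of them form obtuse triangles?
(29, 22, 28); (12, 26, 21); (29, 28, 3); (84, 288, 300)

2

(29,22,28): 22²+28² = 1268 > 841 = 29² → acute
(12,26,21): 12²+21² = 585 < 676 = 26² → obtuse
(29,28,3): 3²+28² = 793 < 841 = 29² → obtuse
(84,288,300): 84²+288² = 90000 = 300² → right
2 of the 4 are obtuse.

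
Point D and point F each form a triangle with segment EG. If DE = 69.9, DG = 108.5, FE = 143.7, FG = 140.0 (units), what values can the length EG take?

From triangle DEG: |69.9 − 108.5| < EG < 69.9 + 108.5, i.e. 38.6 < EG < 178.4.
From triangle FEG: 3.7 < EG < 283.7.
Both must hold, so EG lies in the intersection.

38.6 < EG < 178.4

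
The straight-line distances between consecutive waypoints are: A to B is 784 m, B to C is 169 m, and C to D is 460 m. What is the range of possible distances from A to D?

155 ≤ AD ≤ 1413 m

The maximum is all hops collinear in one direction: 784 + 169 + 460 = 1413.
The longest hop is 784; the others sum to 629. Folding the others back against it leaves at least 784 − 629 = 155.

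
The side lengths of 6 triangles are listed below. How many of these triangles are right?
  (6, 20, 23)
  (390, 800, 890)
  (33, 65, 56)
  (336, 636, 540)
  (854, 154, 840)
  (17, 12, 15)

(6,20,23): 6²+20² = 436 < 529 = 23² → obtuse
(390,800,890): 390²+800² = 792100 = 890² → right
(33,65,56): 33²+56² = 4225 = 65² → right
(336,636,540): 336²+540² = 404496 = 636² → right
(854,154,840): 154²+840² = 729316 = 854² → right
(17,12,15): 12²+15² = 369 > 289 = 17² → acute
4 of the 6 are right.

4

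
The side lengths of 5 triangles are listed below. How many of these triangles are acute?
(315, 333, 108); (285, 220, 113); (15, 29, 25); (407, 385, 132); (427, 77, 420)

1

(315,333,108): 108²+315² = 110889 = 333² → right
(285,220,113): 113²+220² = 61169 < 81225 = 285² → obtuse
(15,29,25): 15²+25² = 850 > 841 = 29² → acute
(407,385,132): 132²+385² = 165649 = 407² → right
(427,77,420): 77²+420² = 182329 = 427² → right
1 of the 5 is acute.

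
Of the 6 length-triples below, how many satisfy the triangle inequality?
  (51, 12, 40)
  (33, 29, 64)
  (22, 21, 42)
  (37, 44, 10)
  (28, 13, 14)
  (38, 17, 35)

(12,40,51): 12+40 > 51 → valid
(29,33,64): 29+33 ≤ 64 → not valid
(21,22,42): 21+22 > 42 → valid
(10,37,44): 10+37 > 44 → valid
(13,14,28): 13+14 ≤ 28 → not valid
(17,35,38): 17+35 > 38 → valid
4 of the 6 triples form a triangle.

4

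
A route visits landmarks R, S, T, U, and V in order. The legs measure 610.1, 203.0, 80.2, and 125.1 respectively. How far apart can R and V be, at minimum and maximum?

The maximum is all hops collinear in one direction: 610.1 + 203.0 + 80.2 + 125.1 = 1018.4.
The longest hop is 610.1; the others sum to 408.3. Folding the others back against it leaves at least 610.1 − 408.3 = 201.8.

201.8 ≤ RV ≤ 1018.4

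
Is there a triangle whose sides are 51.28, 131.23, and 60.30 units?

The longest side is 131.23, but the other two sum to only 111.58.
111.58 < 131.23, so the triangle inequality fails.

No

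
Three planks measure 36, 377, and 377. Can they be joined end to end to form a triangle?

Yes

The longest side is 377, and the other two sum to 413.
Since 413 > 377, the triangle inequality holds.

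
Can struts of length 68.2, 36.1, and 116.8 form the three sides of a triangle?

The longest side is 116.8, but the other two sum to only 104.3.
104.3 < 116.8, so the triangle inequality fails.

No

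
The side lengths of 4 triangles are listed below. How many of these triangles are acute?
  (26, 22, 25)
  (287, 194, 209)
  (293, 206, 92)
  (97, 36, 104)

(26,22,25): 22²+25² = 1109 > 676 = 26² → acute
(287,194,209): 194²+209² = 81317 < 82369 = 287² → obtuse
(293,206,92): 92²+206² = 50900 < 85849 = 293² → obtuse
(97,36,104): 36²+97² = 10705 < 10816 = 104² → obtuse
1 of the 4 is acute.

1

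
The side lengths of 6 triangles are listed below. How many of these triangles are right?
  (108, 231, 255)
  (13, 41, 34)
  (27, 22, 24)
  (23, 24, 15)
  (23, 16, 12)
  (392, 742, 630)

(108,231,255): 108²+231² = 65025 = 255² → right
(13,41,34): 13²+34² = 1325 < 1681 = 41² → obtuse
(27,22,24): 22²+24² = 1060 > 729 = 27² → acute
(23,24,15): 15²+23² = 754 > 576 = 24² → acute
(23,16,12): 12²+16² = 400 < 529 = 23² → obtuse
(392,742,630): 392²+630² = 550564 = 742² → right
2 of the 6 are right.

2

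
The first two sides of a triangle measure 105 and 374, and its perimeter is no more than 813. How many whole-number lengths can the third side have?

Triangle inequality: 269 < x < 479. Perimeter ≤ 813 gives x ≤ 813 − 105 − 374 = 334.
So 269 < x ≤ 334; integers 270 through 334: 65 values.

65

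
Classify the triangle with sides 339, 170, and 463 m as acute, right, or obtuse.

obtuse

Compare the square of the longest side to the sum of squares of the other two: 170² + 339² = 143821 < 214369 = 463².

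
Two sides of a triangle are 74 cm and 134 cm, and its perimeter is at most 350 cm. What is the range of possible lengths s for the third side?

60 < s ≤ 142

Triangle inequality alone gives 60 < s < 208.
The perimeter condition gives s ≤ 350 − 74 − 134 = 142.
Intersecting the two: 60 < s ≤ 142.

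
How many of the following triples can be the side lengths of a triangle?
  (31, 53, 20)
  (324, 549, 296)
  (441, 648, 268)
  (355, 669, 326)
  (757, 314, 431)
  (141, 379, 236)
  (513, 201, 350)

4

(20,31,53): 20+31 ≤ 53 → not valid
(296,324,549): 296+324 > 549 → valid
(268,441,648): 268+441 > 648 → valid
(326,355,669): 326+355 > 669 → valid
(314,431,757): 314+431 ≤ 757 → not valid
(141,236,379): 141+236 ≤ 379 → not valid
(201,350,513): 201+350 > 513 → valid
4 of the 7 triples form a triangle.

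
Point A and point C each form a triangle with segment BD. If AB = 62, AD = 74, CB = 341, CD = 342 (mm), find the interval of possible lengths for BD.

12 < BD < 136

From triangle ABD: |62 − 74| < BD < 62 + 74, i.e. 12 < BD < 136.
From triangle CBD: 1 < BD < 683.
Both must hold, so BD lies in the intersection.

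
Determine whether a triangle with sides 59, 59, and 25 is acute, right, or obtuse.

Compare the square of the longest side to the sum of squares of the other two: 25² + 59² = 4106 > 3481 = 59².

acute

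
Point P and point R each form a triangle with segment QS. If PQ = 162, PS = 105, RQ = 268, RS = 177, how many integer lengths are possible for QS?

175

From triangle PQS: 57 < QS < 267.
From triangle RQS: 91 < QS < 445.
Intersection: 91 < QS < 267, so integers 92 through 266: 175 values.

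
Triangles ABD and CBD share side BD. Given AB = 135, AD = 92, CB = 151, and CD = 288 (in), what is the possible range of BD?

137 < BD < 227

From triangle ABD: |135 − 92| < BD < 135 + 92, i.e. 43 < BD < 227.
From triangle CBD: 137 < BD < 439.
Both must hold, so BD lies in the intersection.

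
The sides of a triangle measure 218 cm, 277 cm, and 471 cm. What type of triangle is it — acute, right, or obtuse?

obtuse

Compare the square of the longest side to the sum of squares of the other two: 218² + 277² = 124253 < 221841 = 471².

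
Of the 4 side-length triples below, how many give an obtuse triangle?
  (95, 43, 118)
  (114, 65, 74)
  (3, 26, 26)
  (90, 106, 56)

2

(95,43,118): 43²+95² = 10874 < 13924 = 118² → obtuse
(114,65,74): 65²+74² = 9701 < 12996 = 114² → obtuse
(3,26,26): 3²+26² = 685 > 676 = 26² → acute
(90,106,56): 56²+90² = 11236 = 106² → right
2 of the 4 are obtuse.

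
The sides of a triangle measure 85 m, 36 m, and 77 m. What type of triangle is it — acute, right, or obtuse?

Compare the square of the longest side to the sum of squares of the other two: 36² + 77² = 7225 = 85².

right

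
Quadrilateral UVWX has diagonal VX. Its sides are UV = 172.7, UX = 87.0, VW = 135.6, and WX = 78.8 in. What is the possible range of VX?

85.7 < VX < 214.4

From triangle UVX: |172.7 − 87.0| < VX < 172.7 + 87.0, i.e. 85.7 < VX < 259.7.
From triangle WVX: 56.8 < VX < 214.4.
Both must hold, so VX lies in the intersection.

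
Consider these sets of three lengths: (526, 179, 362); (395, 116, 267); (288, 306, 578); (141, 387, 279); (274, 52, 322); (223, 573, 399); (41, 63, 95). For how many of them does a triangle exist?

(179,362,526): 179+362 > 526 → valid
(116,267,395): 116+267 ≤ 395 → not valid
(288,306,578): 288+306 > 578 → valid
(141,279,387): 141+279 > 387 → valid
(52,274,322): 52+274 > 322 → valid
(223,399,573): 223+399 > 573 → valid
(41,63,95): 41+63 > 95 → valid
6 of the 7 triples form a triangle.

6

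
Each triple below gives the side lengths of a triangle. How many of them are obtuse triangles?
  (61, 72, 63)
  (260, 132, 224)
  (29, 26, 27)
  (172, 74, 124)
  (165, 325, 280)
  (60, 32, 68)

1

(61,72,63): 61²+63² = 7690 > 5184 = 72² → acute
(260,132,224): 132²+224² = 67600 = 260² → right
(29,26,27): 26²+27² = 1405 > 841 = 29² → acute
(172,74,124): 74²+124² = 20852 < 29584 = 172² → obtuse
(165,325,280): 165²+280² = 105625 = 325² → right
(60,32,68): 32²+60² = 4624 = 68² → right
1 of the 6 is obtuse.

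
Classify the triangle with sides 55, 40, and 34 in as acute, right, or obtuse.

Compare the square of the longest side to the sum of squares of the other two: 34² + 40² = 2756 < 3025 = 55².

obtuse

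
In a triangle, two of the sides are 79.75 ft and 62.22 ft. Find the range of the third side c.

17.53 < c < 141.97 (ft)

By the triangle inequality, c must be less than 79.75 + 62.22 = 141.97 and greater than |79.75 − 62.22| = 17.53.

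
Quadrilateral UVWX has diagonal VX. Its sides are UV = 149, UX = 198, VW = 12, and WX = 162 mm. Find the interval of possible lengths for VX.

150 < VX < 174

From triangle UVX: |149 − 198| < VX < 149 + 198, i.e. 49 < VX < 347.
From triangle WVX: 150 < VX < 174.
Both must hold, so VX lies in the intersection.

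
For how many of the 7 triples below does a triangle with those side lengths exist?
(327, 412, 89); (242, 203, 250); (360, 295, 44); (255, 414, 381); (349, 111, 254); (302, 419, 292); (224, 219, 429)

(89,327,412): 89+327 > 412 → valid
(203,242,250): 203+242 > 250 → valid
(44,295,360): 44+295 ≤ 360 → not valid
(255,381,414): 255+381 > 414 → valid
(111,254,349): 111+254 > 349 → valid
(292,302,419): 292+302 > 419 → valid
(219,224,429): 219+224 > 429 → valid
6 of the 7 triples form a triangle.

6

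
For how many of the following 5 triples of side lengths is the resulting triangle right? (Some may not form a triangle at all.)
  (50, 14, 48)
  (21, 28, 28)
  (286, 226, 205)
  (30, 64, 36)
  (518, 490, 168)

2

(50,14,48): 14²+48² = 2500 = 50² → right
(21,28,28): 21²+28² = 1225 > 784 = 28² → acute
(286,226,205): 205²+226² = 93101 > 81796 = 286² → acute
(30,64,36): 30²+36² = 2196 < 4096 = 64² → obtuse
(518,490,168): 168²+490² = 268324 = 518² → right
2 of the 5 are right.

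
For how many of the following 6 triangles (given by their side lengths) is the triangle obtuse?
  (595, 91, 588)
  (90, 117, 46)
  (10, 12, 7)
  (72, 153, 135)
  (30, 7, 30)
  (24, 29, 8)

2

(595,91,588): 91²+588² = 354025 = 595² → right
(90,117,46): 46²+90² = 10216 < 13689 = 117² → obtuse
(10,12,7): 7²+10² = 149 > 144 = 12² → acute
(72,153,135): 72²+135² = 23409 = 153² → right
(30,7,30): 7²+30² = 949 > 900 = 30² → acute
(24,29,8): 8²+24² = 640 < 841 = 29² → obtuse
2 of the 6 are obtuse.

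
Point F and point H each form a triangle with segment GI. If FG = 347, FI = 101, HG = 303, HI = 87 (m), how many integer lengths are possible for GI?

143

From triangle FGI: 246 < GI < 448.
From triangle HGI: 216 < GI < 390.
Intersection: 246 < GI < 390, so integers 247 through 389: 143 values.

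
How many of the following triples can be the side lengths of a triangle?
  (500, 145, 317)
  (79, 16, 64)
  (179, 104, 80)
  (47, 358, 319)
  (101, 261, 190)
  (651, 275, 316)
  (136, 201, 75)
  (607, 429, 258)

(145,317,500): 145+317 ≤ 500 → not valid
(16,64,79): 16+64 > 79 → valid
(80,104,179): 80+104 > 179 → valid
(47,319,358): 47+319 > 358 → valid
(101,190,261): 101+190 > 261 → valid
(275,316,651): 275+316 ≤ 651 → not valid
(75,136,201): 75+136 > 201 → valid
(258,429,607): 258+429 > 607 → valid
6 of the 8 triples form a triangle.

6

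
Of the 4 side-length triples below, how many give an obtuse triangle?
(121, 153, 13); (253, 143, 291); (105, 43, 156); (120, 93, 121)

1

(121,153,13): 13+121 ≤ 153, not a triangle
(253,143,291): 143²+253² = 84458 < 84681 = 291² → obtuse
(105,43,156): 43+105 ≤ 156, not a triangle
(120,93,121): 93²+120² = 23049 > 14641 = 121² → acute
1 of the 4 is obtuse.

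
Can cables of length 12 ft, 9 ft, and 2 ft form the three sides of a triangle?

No

The longest side is 12, but the other two sum to only 11.
11 < 12, so the triangle inequality fails.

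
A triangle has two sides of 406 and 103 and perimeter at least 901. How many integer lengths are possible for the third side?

Triangle inequality: 303 < x < 509. Perimeter ≥ 901 gives x ≥ 901 − 406 − 103 = 392.
So 392 ≤ x < 509; integers 392 through 508: 117 values.

117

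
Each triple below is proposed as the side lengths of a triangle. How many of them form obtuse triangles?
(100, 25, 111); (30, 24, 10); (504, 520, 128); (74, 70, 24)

2

(100,25,111): 25²+100² = 10625 < 12321 = 111² → obtuse
(30,24,10): 10²+24² = 676 < 900 = 30² → obtuse
(504,520,128): 128²+504² = 270400 = 520² → right
(74,70,24): 24²+70² = 5476 = 74² → right
2 of the 4 are obtuse.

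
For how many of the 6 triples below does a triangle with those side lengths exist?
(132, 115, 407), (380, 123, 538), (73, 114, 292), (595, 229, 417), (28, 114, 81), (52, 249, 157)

1

(115,132,407): 115+132 ≤ 407 → not valid
(123,380,538): 123+380 ≤ 538 → not valid
(73,114,292): 73+114 ≤ 292 → not valid
(229,417,595): 229+417 > 595 → valid
(28,81,114): 28+81 ≤ 114 → not valid
(52,157,249): 52+157 ≤ 249 → not valid
1 of the 6 triples forms a triangle.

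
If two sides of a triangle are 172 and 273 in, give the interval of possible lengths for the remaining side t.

101 < t < 445 (in)

By the triangle inequality, t must be less than 172 + 273 = 445 and greater than |172 − 273| = 101.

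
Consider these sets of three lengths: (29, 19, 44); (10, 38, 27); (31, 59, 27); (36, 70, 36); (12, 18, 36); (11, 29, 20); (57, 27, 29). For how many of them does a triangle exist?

3

(19,29,44): 19+29 > 44 → valid
(10,27,38): 10+27 ≤ 38 → not valid
(27,31,59): 27+31 ≤ 59 → not valid
(36,36,70): 36+36 > 70 → valid
(12,18,36): 12+18 ≤ 36 → not valid
(11,20,29): 11+20 > 29 → valid
(27,29,57): 27+29 ≤ 57 → not valid
3 of the 7 triples form a triangle.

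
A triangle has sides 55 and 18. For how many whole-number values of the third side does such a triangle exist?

35

The third side lies in the open interval (37, 73).
Integers from 38 to 72 inclusive: 72 − 38 + 1 = 35.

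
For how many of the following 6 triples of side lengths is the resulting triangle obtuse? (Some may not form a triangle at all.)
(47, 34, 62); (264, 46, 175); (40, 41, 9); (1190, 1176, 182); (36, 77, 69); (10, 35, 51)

1

(47,34,62): 34²+47² = 3365 < 3844 = 62² → obtuse
(264,46,175): 46+175 ≤ 264, not a triangle
(40,41,9): 9²+40² = 1681 = 41² → right
(1190,1176,182): 182²+1176² = 1416100 = 1190² → right
(36,77,69): 36²+69² = 6057 > 5929 = 77² → acute
(10,35,51): 10+35 ≤ 51, not a triangle
1 of the 6 is obtuse.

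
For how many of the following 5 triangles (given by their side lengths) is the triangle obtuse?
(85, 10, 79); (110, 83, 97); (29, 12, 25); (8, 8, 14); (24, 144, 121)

4

(85,10,79): 10²+79² = 6341 < 7225 = 85² → obtuse
(110,83,97): 83²+97² = 16298 > 12100 = 110² → acute
(29,12,25): 12²+25² = 769 < 841 = 29² → obtuse
(8,8,14): 8²+8² = 128 < 196 = 14² → obtuse
(24,144,121): 24²+121² = 15217 < 20736 = 144² → obtuse
4 of the 5 are obtuse.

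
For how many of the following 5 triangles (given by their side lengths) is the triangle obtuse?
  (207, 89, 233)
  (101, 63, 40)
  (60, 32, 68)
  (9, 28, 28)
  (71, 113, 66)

3

(207,89,233): 89²+207² = 50770 < 54289 = 233² → obtuse
(101,63,40): 40²+63² = 5569 < 10201 = 101² → obtuse
(60,32,68): 32²+60² = 4624 = 68² → right
(9,28,28): 9²+28² = 865 > 784 = 28² → acute
(71,113,66): 66²+71² = 9397 < 12769 = 113² → obtuse
3 of the 5 are obtuse.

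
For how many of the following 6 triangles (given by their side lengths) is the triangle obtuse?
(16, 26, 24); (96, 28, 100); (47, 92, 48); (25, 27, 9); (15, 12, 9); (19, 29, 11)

(16,26,24): 16²+24² = 832 > 676 = 26² → acute
(96,28,100): 28²+96² = 10000 = 100² → right
(47,92,48): 47²+48² = 4513 < 8464 = 92² → obtuse
(25,27,9): 9²+25² = 706 < 729 = 27² → obtuse
(15,12,9): 9²+12² = 225 = 15² → right
(19,29,11): 11²+19² = 482 < 841 = 29² → obtuse
3 of the 6 are obtuse.

3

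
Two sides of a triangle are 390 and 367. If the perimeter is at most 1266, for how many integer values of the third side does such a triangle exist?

486

Triangle inequality: 23 < x < 757. Perimeter ≤ 1266 gives x ≤ 1266 − 390 − 367 = 509.
So 23 < x ≤ 509; integers 24 through 509: 486 values.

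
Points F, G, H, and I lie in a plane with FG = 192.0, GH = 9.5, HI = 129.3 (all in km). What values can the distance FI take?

53.2 ≤ FI ≤ 330.8 km

The maximum is all hops collinear in one direction: 192.0 + 9.5 + 129.3 = 330.8.
The longest hop is 192.0; the others sum to 138.8. Folding the others back against it leaves at least 192.0 − 138.8 = 53.2.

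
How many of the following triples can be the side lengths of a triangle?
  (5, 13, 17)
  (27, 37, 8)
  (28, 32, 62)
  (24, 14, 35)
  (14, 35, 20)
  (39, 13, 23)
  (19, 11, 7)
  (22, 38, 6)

2

(5,13,17): 5+13 > 17 → valid
(8,27,37): 8+27 ≤ 37 → not valid
(28,32,62): 28+32 ≤ 62 → not valid
(14,24,35): 14+24 > 35 → valid
(14,20,35): 14+20 ≤ 35 → not valid
(13,23,39): 13+23 ≤ 39 → not valid
(7,11,19): 7+11 ≤ 19 → not valid
(6,22,38): 6+22 ≤ 38 → not valid
2 of the 8 triples form a triangle.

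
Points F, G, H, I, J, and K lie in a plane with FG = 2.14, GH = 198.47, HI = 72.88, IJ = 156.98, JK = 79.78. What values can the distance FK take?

0 ≤ FK ≤ 510.25

The maximum is all hops collinear in one direction: 2.14 + 198.47 + 72.88 + 156.98 + 79.78 = 510.25.
The longest hop is 198.47; the others sum to 311.78. Since 198.47 ≤ 311.78, the path can fold back on itself completely, so the minimum distance is 0.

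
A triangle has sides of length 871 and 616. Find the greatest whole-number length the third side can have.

The third side must be strictly less than 871 + 616 = 1487.
The largest integer below 1487 is 1486.

1486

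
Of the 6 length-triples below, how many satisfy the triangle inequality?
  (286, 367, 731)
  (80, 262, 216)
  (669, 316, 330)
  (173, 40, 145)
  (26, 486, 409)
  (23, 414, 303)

(286,367,731): 286+367 ≤ 731 → not valid
(80,216,262): 80+216 > 262 → valid
(316,330,669): 316+330 ≤ 669 → not valid
(40,145,173): 40+145 > 173 → valid
(26,409,486): 26+409 ≤ 486 → not valid
(23,303,414): 23+303 ≤ 414 → not valid
2 of the 6 triples form a triangle.

2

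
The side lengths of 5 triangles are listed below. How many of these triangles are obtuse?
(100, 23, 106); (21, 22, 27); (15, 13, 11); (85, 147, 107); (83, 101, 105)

2

(100,23,106): 23²+100² = 10529 < 11236 = 106² → obtuse
(21,22,27): 21²+22² = 925 > 729 = 27² → acute
(15,13,11): 11²+13² = 290 > 225 = 15² → acute
(85,147,107): 85²+107² = 18674 < 21609 = 147² → obtuse
(83,101,105): 83²+101² = 17090 > 11025 = 105² → acute
2 of the 5 are obtuse.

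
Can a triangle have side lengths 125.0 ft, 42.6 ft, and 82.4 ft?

No

The two shorter sides sum to 125.0, exactly equal to the longest side 125.0.
That gives only a degenerate (flat) triangle — the inequality must be strict.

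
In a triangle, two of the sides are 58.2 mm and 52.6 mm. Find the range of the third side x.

By the triangle inequality, x must be less than 58.2 + 52.6 = 110.8 and greater than |58.2 − 52.6| = 5.6.

5.6 < x < 110.8 (mm)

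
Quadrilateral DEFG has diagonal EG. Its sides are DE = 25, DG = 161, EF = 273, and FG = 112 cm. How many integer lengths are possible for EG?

24

From triangle DEG: 136 < EG < 186.
From triangle FEG: 161 < EG < 385.
Intersection: 161 < EG < 186, so integers 162 through 185: 24 values.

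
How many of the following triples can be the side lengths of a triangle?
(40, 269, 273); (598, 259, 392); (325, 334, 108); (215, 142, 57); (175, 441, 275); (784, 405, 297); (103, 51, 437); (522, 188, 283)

(40,269,273): 40+269 > 273 → valid
(259,392,598): 259+392 > 598 → valid
(108,325,334): 108+325 > 334 → valid
(57,142,215): 57+142 ≤ 215 → not valid
(175,275,441): 175+275 > 441 → valid
(297,405,784): 297+405 ≤ 784 → not valid
(51,103,437): 51+103 ≤ 437 → not valid
(188,283,522): 188+283 ≤ 522 → not valid
4 of the 8 triples form a triangle.

4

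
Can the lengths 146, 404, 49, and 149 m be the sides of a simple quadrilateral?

For a quadrilateral, each side must be shorter than the sum of the others.
Here the longest side is 404, but the remaining 3 sides sum to only 344.

No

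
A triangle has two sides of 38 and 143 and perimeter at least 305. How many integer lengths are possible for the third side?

57

Triangle inequality: 105 < x < 181. Perimeter ≥ 305 gives x ≥ 305 − 38 − 143 = 124.
So 124 ≤ x < 181; integers 124 through 180: 57 values.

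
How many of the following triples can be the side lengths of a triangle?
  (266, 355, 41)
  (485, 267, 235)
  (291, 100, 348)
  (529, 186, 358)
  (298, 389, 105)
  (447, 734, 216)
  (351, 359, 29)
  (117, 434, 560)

(41,266,355): 41+266 ≤ 355 → not valid
(235,267,485): 235+267 > 485 → valid
(100,291,348): 100+291 > 348 → valid
(186,358,529): 186+358 > 529 → valid
(105,298,389): 105+298 > 389 → valid
(216,447,734): 216+447 ≤ 734 → not valid
(29,351,359): 29+351 > 359 → valid
(117,434,560): 117+434 ≤ 560 → not valid
5 of the 8 triples form a triangle.

5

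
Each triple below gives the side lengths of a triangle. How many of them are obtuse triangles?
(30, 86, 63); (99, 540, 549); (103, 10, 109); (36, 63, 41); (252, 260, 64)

(30,86,63): 30²+63² = 4869 < 7396 = 86² → obtuse
(99,540,549): 99²+540² = 301401 = 549² → right
(103,10,109): 10²+103² = 10709 < 11881 = 109² → obtuse
(36,63,41): 36²+41² = 2977 < 3969 = 63² → obtuse
(252,260,64): 64²+252² = 67600 = 260² → right
3 of the 5 are obtuse.

3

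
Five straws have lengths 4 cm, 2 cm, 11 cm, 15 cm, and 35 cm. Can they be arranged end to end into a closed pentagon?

For a pentagon, each side must be shorter than the sum of the others.
Here the longest side is 35, but the remaining 4 sides sum to only 32.

No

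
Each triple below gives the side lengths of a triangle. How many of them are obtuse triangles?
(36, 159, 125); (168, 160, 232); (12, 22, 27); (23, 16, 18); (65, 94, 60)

(36,159,125): 36²+125² = 16921 < 25281 = 159² → obtuse
(168,160,232): 160²+168² = 53824 = 232² → right
(12,22,27): 12²+22² = 628 < 729 = 27² → obtuse
(23,16,18): 16²+18² = 580 > 529 = 23² → acute
(65,94,60): 60²+65² = 7825 < 8836 = 94² → obtuse
3 of the 5 are obtuse.

3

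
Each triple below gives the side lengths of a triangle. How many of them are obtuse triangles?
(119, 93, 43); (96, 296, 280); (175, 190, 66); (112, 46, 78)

3

(119,93,43): 43²+93² = 10498 < 14161 = 119² → obtuse
(96,296,280): 96²+280² = 87616 = 296² → right
(175,190,66): 66²+175² = 34981 < 36100 = 190² → obtuse
(112,46,78): 46²+78² = 8200 < 12544 = 112² → obtuse
3 of the 4 are obtuse.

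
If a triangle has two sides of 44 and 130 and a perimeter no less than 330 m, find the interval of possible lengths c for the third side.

156 ≤ c < 174

Triangle inequality alone gives 86 < c < 174.
The perimeter condition gives c ≥ 330 − 44 − 130 = 156.
Intersecting the two: 156 ≤ c < 174.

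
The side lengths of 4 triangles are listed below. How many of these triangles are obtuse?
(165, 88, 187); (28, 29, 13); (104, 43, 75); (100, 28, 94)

(165,88,187): 88²+165² = 34969 = 187² → right
(28,29,13): 13²+28² = 953 > 841 = 29² → acute
(104,43,75): 43²+75² = 7474 < 10816 = 104² → obtuse
(100,28,94): 28²+94² = 9620 < 10000 = 100² → obtuse
2 of the 4 are obtuse.

2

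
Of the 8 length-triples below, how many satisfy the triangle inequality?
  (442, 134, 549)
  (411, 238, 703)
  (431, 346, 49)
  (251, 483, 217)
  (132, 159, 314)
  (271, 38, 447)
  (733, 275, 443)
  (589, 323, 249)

1

(134,442,549): 134+442 > 549 → valid
(238,411,703): 238+411 ≤ 703 → not valid
(49,346,431): 49+346 ≤ 431 → not valid
(217,251,483): 217+251 ≤ 483 → not valid
(132,159,314): 132+159 ≤ 314 → not valid
(38,271,447): 38+271 ≤ 447 → not valid
(275,443,733): 275+443 ≤ 733 → not valid
(249,323,589): 249+323 ≤ 589 → not valid
1 of the 8 triples forms a triangle.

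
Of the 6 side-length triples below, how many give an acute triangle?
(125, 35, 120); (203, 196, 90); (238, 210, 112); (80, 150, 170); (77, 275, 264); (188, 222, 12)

(125,35,120): 35²+120² = 15625 = 125² → right
(203,196,90): 90²+196² = 46516 > 41209 = 203² → acute
(238,210,112): 112²+210² = 56644 = 238² → right
(80,150,170): 80²+150² = 28900 = 170² → right
(77,275,264): 77²+264² = 75625 = 275² → right
(188,222,12): 12+188 ≤ 222, not a triangle
1 of the 6 is acute.

1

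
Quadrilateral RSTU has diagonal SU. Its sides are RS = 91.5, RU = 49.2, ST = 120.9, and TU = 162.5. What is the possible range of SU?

From triangle RSU: |91.5 − 49.2| < SU < 91.5 + 49.2, i.e. 42.3 < SU < 140.7.
From triangle TSU: 41.6 < SU < 283.4.
Both must hold, so SU lies in the intersection.

42.3 < SU < 140.7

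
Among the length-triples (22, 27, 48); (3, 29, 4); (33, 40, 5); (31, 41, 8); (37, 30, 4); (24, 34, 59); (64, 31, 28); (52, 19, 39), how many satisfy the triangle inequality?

2

(22,27,48): 22+27 > 48 → valid
(3,4,29): 3+4 ≤ 29 → not valid
(5,33,40): 5+33 ≤ 40 → not valid
(8,31,41): 8+31 ≤ 41 → not valid
(4,30,37): 4+30 ≤ 37 → not valid
(24,34,59): 24+34 ≤ 59 → not valid
(28,31,64): 28+31 ≤ 64 → not valid
(19,39,52): 19+39 > 52 → valid
2 of the 8 triples form a triangle.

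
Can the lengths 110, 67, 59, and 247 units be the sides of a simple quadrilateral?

For a quadrilateral, each side must be shorter than the sum of the others.
Here the longest side is 247, but the remaining 3 sides sum to only 236.

No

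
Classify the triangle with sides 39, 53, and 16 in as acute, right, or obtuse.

Compare the square of the longest side to the sum of squares of the other two: 16² + 39² = 1777 < 2809 = 53².

obtuse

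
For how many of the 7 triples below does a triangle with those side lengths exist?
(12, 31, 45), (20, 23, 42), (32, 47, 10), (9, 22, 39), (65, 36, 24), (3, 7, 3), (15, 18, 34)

1

(12,31,45): 12+31 ≤ 45 → not valid
(20,23,42): 20+23 > 42 → valid
(10,32,47): 10+32 ≤ 47 → not valid
(9,22,39): 9+22 ≤ 39 → not valid
(24,36,65): 24+36 ≤ 65 → not valid
(3,3,7): 3+3 ≤ 7 → not valid
(15,18,34): 15+18 ≤ 34 → not valid
1 of the 7 triples forms a triangle.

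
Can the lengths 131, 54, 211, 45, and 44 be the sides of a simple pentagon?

Yes

A pentagon exists iff every side is shorter than the sum of the others — equivalently, the longest side is less than the sum of the rest.
Longest side 211 < 274 (sum of the remaining 4), so yes.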